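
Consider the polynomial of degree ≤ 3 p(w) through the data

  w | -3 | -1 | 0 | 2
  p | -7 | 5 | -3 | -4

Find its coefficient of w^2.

Build the Lagrange basis polynomials:
L_0(w) = (w + 1)w(w - 2) / [-30] = -(1/30)w^3 + (1/30)w^2 + (1/15)w
L_1(w) = (w + 3)w(w - 2) / [6] = (1/6)w^3 + (1/6)w^2 - w
L_2(w) = (w + 3)(w + 1)(w - 2) / [-6] = -(1/6)w^3 - (1/3)w^2 + (5/6)w + 1
L_3(w) = (w + 3)(w + 1)w / [30] = (1/30)w^3 + (2/15)w^2 + (1/10)w
p(w) = (-7)·L_0 + 5·L_1 + (-3)·L_2 + (-4)·L_3
Only the coefficient of w^2 is needed; take it from each L_i and combine:
(-7)·(1/30) + 5·(1/6) + (-3)·(-1/3) + (-4)·(2/15) = 16/15

16/15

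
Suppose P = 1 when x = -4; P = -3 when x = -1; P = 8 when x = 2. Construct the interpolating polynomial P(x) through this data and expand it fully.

Build the Lagrange basis polynomials:
L_0(x) = (x + 1)(x - 2) / [18] = (1/18)x^2 - (1/18)x - 1/9
L_1(x) = (x + 4)(x - 2) / [-9] = -(1/9)x^2 - (2/9)x + 8/9
L_2(x) = (x + 4)(x + 1) / [18] = (1/18)x^2 + (5/18)x + 2/9
P(x) = 1·L_0 + (-3)·L_1 + 8·L_2
  1·L_0(x) = (1/18)x^2 - (1/18)x - 1/9
  (-3)·L_1(x) = (1/3)x^2 + (2/3)x - 8/3
  8·L_2(x) = (4/9)x^2 + (20/9)x + 16/9
Adding term by term: (5/6)x^2 + (17/6)x - 1

P(x) = (5/6)x^2 + (17/6)x - 1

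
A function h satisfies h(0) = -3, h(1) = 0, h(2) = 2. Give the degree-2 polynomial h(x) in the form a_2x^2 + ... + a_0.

Build the Lagrange basis polynomials:
L_0(x) = (x - 1)(x - 2) / [2] = (1/2)x^2 - (3/2)x + 1
L_1(x) = x(x - 2) / [-1] = -x^2 + 2x
L_2(x) = x(x - 1) / [2] = (1/2)x^2 - (1/2)x
h(x) = (-3)·L_0 + 0·L_1 + 2·L_2
  (-3)·L_0(x) = -(3/2)x^2 + (9/2)x - 3
  0·L_1(x) = 0
  2·L_2(x) = x^2 - x
Adding term by term: -(1/2)x^2 + (7/2)x - 3

h(x) = -(1/2)x^2 + (7/2)x - 3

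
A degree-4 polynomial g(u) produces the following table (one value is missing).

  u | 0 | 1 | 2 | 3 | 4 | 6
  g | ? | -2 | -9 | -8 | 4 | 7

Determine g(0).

-16/5

The 5 known values determine g uniquely (degree ≤ 4).
Evaluate each Lagrange basis at u = 0:
L_0(0) = (-2)·(-3)·(-4)·(-6)/[(-1)·(-2)·(-3)·(-5)] = 24/5
L_1(0) = (-1)·(-3)·(-4)·(-6)/[(1)·(-1)·(-2)·(-4)] = -9
L_2(0) = (-1)·(-2)·(-4)·(-6)/[(2)·(1)·(-1)·(-3)] = 8
L_3(0) = (-1)·(-2)·(-3)·(-6)/[(3)·(2)·(1)·(-2)] = -3
L_4(0) = (-1)·(-2)·(-3)·(-4)/[(5)·(4)·(3)·(2)] = 1/5
Sum: (-2)·(24/5) + (-9)·(-9) + (-8)·(8) + 4·(-3) + 7·(1/5) = -16/5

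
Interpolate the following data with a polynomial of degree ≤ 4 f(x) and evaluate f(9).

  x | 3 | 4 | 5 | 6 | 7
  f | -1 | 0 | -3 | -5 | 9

Evaluate each Lagrange basis at x = 9:
L_0(9) = (5)·(4)·(3)·(2)/[(-1)·(-2)·(-3)·(-4)] = 5
L_1(9) = (6)·(4)·(3)·(2)/[(1)·(-1)·(-2)·(-3)] = -24
L_2(9) = (6)·(5)·(3)·(2)/[(2)·(1)·(-1)·(-2)] = 45
L_3(9) = (6)·(5)·(4)·(2)/[(3)·(2)·(1)·(-1)] = -40
L_4(9) = (6)·(5)·(4)·(3)/[(4)·(3)·(2)·(1)] = 15
Sum: (-1)·(5) + 0 + (-3)·(45) + (-5)·(-40) + 9·(15) = 195

195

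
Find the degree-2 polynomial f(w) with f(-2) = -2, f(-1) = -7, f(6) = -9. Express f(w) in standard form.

f(w) = (33/56)w^2 - (181/56)w - 303/28

Build the Lagrange basis polynomials:
L_0(w) = (w + 1)(w - 6) / [8] = (1/8)w^2 - (5/8)w - 3/4
L_1(w) = (w + 2)(w - 6) / [-7] = -(1/7)w^2 + (4/7)w + 12/7
L_2(w) = (w + 2)(w + 1) / [56] = (1/56)w^2 + (3/56)w + 1/28
f(w) = (-2)·L_0 + (-7)·L_1 + (-9)·L_2
  (-2)·L_0(w) = -(1/4)w^2 + (5/4)w + 3/2
  (-7)·L_1(w) = w^2 - 4w - 12
  (-9)·L_2(w) = -(9/56)w^2 - (27/56)w - 9/28
Adding term by term: (33/56)w^2 - (181/56)w - 303/28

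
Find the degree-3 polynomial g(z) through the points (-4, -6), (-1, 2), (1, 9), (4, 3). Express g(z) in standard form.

g(z) = -(19/120)z^3 - (7/15)z^2 + (439/120)z + 179/30

Newton's divided differences:
g[-4,-1] = (2 - (-6)) / (-1 - (-4)) = 8/3
g[-1,1] = (9 - 2) / (1 - (-1)) = 7/2
g[1,4] = (3 - 9) / (4 - 1) = -2
g[-4,-1,1] = (7/2 - 8/3) / (1 - (-4)) = 1/6
g[-1,1,4] = (-2 - 7/2) / (4 - (-1)) = -11/10
g[-4,-1,1,4] = (-11/10 - 1/6) / (4 - (-4)) = -19/120
g(z) = -6 + (8/3)·(z + 4) + (1/6)·(z + 4)(z + 1) + (-19/120)·(z + 4)(z + 1)(z - 1)
Expanding: g(z) = -(19/120)z^3 - (7/15)z^2 + (439/120)z + 179/30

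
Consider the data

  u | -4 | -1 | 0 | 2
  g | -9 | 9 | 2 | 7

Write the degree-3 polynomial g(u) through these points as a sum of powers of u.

g(u) = (77/72)u^3 + (151/72)u^2 - (215/36)u + 2

L_0(u) = (u + 1)u(u - 2) / [-72] = -(1/72)u^3 + (1/72)u^2 + (1/36)u
L_1(u) = (u + 4)u(u - 2) / [9] = (1/9)u^3 + (2/9)u^2 - (8/9)u
L_2(u) = (u + 4)(u + 1)(u - 2) / [-8] = -(1/8)u^3 - (3/8)u^2 + (3/4)u + 1
L_3(u) = (u + 4)(u + 1)u / [36] = (1/36)u^3 + (5/36)u^2 + (1/9)u
g(u) = (-9)·L_0 + 9·L_1 + 2·L_2 + 7·L_3
  (-9)·L_0(u) = (1/8)u^3 - (1/8)u^2 - (1/4)u
  9·L_1(u) = u^3 + 2u^2 - 8u
  2·L_2(u) = -(1/4)u^3 - (3/4)u^2 + (3/2)u + 2
  7·L_3(u) = (7/36)u^3 + (35/36)u^2 + (7/9)u
Adding term by term: (77/72)u^3 + (151/72)u^2 - (215/36)u + 2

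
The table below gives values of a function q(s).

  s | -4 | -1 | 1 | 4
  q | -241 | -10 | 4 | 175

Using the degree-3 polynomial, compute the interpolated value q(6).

599

L_0(6) = (7)·(5)·(2)/[(-3)·(-5)·(-8)] = -7/12
L_1(6) = (10)·(5)·(2)/[(3)·(-2)·(-5)] = 10/3
L_2(6) = (10)·(7)·(2)/[(5)·(2)·(-3)] = -14/3
L_3(6) = (10)·(7)·(5)/[(8)·(5)·(3)] = 35/12
Sum: (-241)·(-7/12) + (-10)·(10/3) + 4·(-14/3) + 175·(35/12) = 599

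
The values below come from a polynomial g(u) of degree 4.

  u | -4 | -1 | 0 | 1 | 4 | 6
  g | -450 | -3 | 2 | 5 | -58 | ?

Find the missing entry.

The 5 known values determine g uniquely (degree ≤ 4).
Evaluate each Lagrange basis at u = 6:
L_0(6) = (7)·(6)·(5)·(2)/[(-3)·(-4)·(-5)·(-8)] = 7/8
L_1(6) = (10)·(6)·(5)·(2)/[(3)·(-1)·(-2)·(-5)] = -20
L_2(6) = (10)·(7)·(5)·(2)/[(4)·(1)·(-1)·(-4)] = 175/4
L_3(6) = (10)·(7)·(6)·(2)/[(5)·(2)·(1)·(-3)] = -28
L_4(6) = (10)·(7)·(6)·(5)/[(8)·(5)·(4)·(3)] = 35/8
Sum: (-450)·(7/8) + (-3)·(-20) + 2·(175/4) + 5·(-28) + (-58)·(35/8) = -640

-640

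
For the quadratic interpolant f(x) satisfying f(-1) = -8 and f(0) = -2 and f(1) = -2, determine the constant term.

Build the Lagrange basis polynomials:
L_0(x) = x(x - 1) / [2] = (1/2)x^2 - (1/2)x
L_1(x) = (x + 1)(x - 1) / [-1] = -x^2 + 1
L_2(x) = (x + 1)x / [2] = (1/2)x^2 + (1/2)x
f(x) = (-8)·L_0 + (-2)·L_1 + (-2)·L_2
Only the constant term is needed; take it from each L_i and combine:
(-8)·(0) + (-2)·(1) + (-2)·(0) = -2

-2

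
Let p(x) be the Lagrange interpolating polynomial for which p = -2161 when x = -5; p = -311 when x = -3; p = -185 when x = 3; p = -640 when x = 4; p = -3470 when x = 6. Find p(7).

Evaluate each Lagrange basis at x = 7:
L_0(7) = (10)·(4)·(3)·(1)/[(-2)·(-8)·(-9)·(-11)] = 5/66
L_1(7) = (12)·(4)·(3)·(1)/[(2)·(-6)·(-7)·(-9)] = -4/21
L_2(7) = (12)·(10)·(3)·(1)/[(8)·(6)·(-1)·(-3)] = 5/2
L_3(7) = (12)·(10)·(4)·(1)/[(9)·(7)·(1)·(-2)] = -80/21
L_4(7) = (12)·(10)·(4)·(3)/[(11)·(9)·(3)·(2)] = 80/33
Sum: (-2161)·(5/66) + (-311)·(-4/21) + (-185)·(5/2) + (-640)·(-80/21) + (-3470)·(80/33) = -6541

-6541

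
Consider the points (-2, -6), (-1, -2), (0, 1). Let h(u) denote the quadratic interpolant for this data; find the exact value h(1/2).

Evaluate each Lagrange basis at u = 1/2:
L_0(1/2) = (3/2)·(1/2)/[(-1)·(-2)] = 3/8
L_1(1/2) = (5/2)·(1/2)/[(1)·(-1)] = -5/4
L_2(1/2) = (5/2)·(3/2)/[(2)·(1)] = 15/8
Sum: (-6)·(3/8) + (-2)·(-5/4) + 1·(15/8) = 17/8

17/8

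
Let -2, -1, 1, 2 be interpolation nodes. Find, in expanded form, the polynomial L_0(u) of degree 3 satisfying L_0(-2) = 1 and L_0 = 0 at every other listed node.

L_0(u) = (u + 1)(u - 1)(u - 2) / [(-1)·(-3)·(-4)]
       = (u^3 - 2u^2 - u + 2) / (-12)

L_0(u) = -(1/12)u^3 + (1/6)u^2 + (1/12)u - 1/6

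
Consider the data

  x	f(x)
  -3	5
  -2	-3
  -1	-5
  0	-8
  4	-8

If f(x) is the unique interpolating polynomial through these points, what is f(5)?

41

Using Newton's divided-difference form:
f[-3,-2] = (-3 - 5) / (-2 - (-3)) = -8
f[-2,-1] = (-5 - (-3)) / (-1 - (-2)) = -2
f[-1,0] = (-8 - (-5)) / (0 - (-1)) = -3
f[0,4] = (-8 - (-8)) / (4 - 0) = 0
f[-3,-2,-1] = (-2 - (-8)) / (-1 - (-3)) = 3
f[-2,-1,0] = (-3 - (-2)) / (0 - (-2)) = -1/2
f[-1,0,4] = (0 - (-3)) / (4 - (-1)) = 3/5
f[-3,-2,-1,0] = (-1/2 - 3) / (0 - (-3)) = -7/6
f[-2,-1,0,4] = (3/5 - (-1/2)) / (4 - (-2)) = 11/60
f[-3,-2,-1,0,4] = (11/60 - (-7/6)) / (4 - (-3)) = 27/140
f(5) = 5 + (-8)·(8) + 3·(8)·(7) + (-7/6)·(8)·(7)·(6) + (27/140)·(8)·(7)·(6)·(5) = 41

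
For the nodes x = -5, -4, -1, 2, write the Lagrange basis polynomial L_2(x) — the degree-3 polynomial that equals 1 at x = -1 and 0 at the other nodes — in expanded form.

L_2(x) = -(1/36)x^3 - (7/36)x^2 - (1/18)x + 10/9

L_2(x) = (x + 5)(x + 4)(x - 2) / [(4)·(3)·(-3)]
       = (x^3 + 7x^2 + 2x - 40) / (-36)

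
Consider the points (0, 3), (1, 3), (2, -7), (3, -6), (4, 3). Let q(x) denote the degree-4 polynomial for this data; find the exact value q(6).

-87

Evaluate each Lagrange basis at x = 6:
L_0(6) = (5)·(4)·(3)·(2)/[(-1)·(-2)·(-3)·(-4)] = 5
L_1(6) = (6)·(4)·(3)·(2)/[(1)·(-1)·(-2)·(-3)] = -24
L_2(6) = (6)·(5)·(3)·(2)/[(2)·(1)·(-1)·(-2)] = 45
L_3(6) = (6)·(5)·(4)·(2)/[(3)·(2)·(1)·(-1)] = -40
L_4(6) = (6)·(5)·(4)·(3)/[(4)·(3)·(2)·(1)] = 15
Sum: 3·(5) + 3·(-24) + (-7)·(45) + (-6)·(-40) + 3·(15) = -87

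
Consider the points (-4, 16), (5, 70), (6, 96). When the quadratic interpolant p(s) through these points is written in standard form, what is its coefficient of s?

Build the Lagrange basis polynomials:
L_0(s) = (s - 5)(s - 6) / [90] = (1/90)s^2 - (11/90)s + 1/3
L_1(s) = (s + 4)(s - 6) / [-9] = -(1/9)s^2 + (2/9)s + 8/3
L_2(s) = (s + 4)(s - 5) / [10] = (1/10)s^2 - (1/10)s - 2
p(s) = 16·L_0 + 70·L_1 + 96·L_2
Only the coefficient of s is needed; take it from each L_i and combine:
16·(-11/90) + 70·(2/9) + 96·(-1/10) = 4

4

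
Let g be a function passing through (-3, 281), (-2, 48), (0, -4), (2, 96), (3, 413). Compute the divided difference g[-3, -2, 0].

g[-3,-2] = (48 - 281) / (-2 - (-3)) = -233
g[-2,0] = (-4 - 48) / (0 - (-2)) = -26
g[-3,-2,0] = (-26 - (-233)) / (0 - (-3)) = 69

69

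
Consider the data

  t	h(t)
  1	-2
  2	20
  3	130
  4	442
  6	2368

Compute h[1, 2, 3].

44

h[1,2] = (20 - (-2)) / (2 - 1) = 22
h[2,3] = (130 - 20) / (3 - 2) = 110
h[1,2,3] = (110 - 22) / (3 - 1) = 44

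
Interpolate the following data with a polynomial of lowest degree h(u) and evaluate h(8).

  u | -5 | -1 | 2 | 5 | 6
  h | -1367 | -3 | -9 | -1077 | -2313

Using Newton's divided-difference form:
h[-5,-1] = (-3 - (-1367)) / (-1 - (-5)) = 341
h[-1,2] = (-9 - (-3)) / (2 - (-1)) = -2
h[2,5] = (-1077 - (-9)) / (5 - 2) = -356
h[5,6] = (-2313 - (-1077)) / (6 - 5) = -1236
h[-5,-1,2] = (-2 - 341) / (2 - (-5)) = -49
h[-1,2,5] = (-356 - (-2)) / (5 - (-1)) = -59
h[2,5,6] = (-1236 - (-356)) / (6 - 2) = -220
h[-5,-1,2,5] = (-59 - (-49)) / (5 - (-5)) = -1
h[-1,2,5,6] = (-220 - (-59)) / (6 - (-1)) = -23
h[-5,-1,2,5,6] = (-23 - (-1)) / (6 - (-5)) = -2
h(8) = -1367 + 341·(13) + (-49)·(13)·(9) + (-1)·(13)·(9)·(6) + (-2)·(13)·(9)·(6)·(3) = -7581

-7581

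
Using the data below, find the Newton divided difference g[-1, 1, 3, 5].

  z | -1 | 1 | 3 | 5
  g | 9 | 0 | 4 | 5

g[-1,1] = (0 - 9) / (1 - (-1)) = -9/2
g[1,3] = (4 - 0) / (3 - 1) = 2
g[3,5] = (5 - 4) / (5 - 3) = 1/2
g[-1,1,3] = (2 - (-9/2)) / (3 - (-1)) = 13/8
g[1,3,5] = (1/2 - 2) / (5 - 1) = -3/8
g[-1,1,3,5] = (-3/8 - 13/8) / (5 - (-1)) = -1/3

-1/3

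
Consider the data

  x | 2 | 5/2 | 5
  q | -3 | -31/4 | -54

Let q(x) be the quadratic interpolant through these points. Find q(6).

Evaluate each Lagrange basis at x = 6:
L_0(6) = (7/2)·(1)/[(-1/2)·(-3)] = 7/3
L_1(6) = (4)·(1)/[(1/2)·(-5/2)] = -16/5
L_2(6) = (4)·(7/2)/[(3)·(5/2)] = 28/15
Sum: (-3)·(7/3) + (-31/4)·(-16/5) + (-54)·(28/15) = -83

-83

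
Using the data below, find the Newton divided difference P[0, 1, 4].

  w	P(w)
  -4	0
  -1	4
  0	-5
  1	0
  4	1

P[0,1] = (0 - (-5)) / (1 - 0) = 5
P[1,4] = (1 - 0) / (4 - 1) = 1/3
P[0,1,4] = (1/3 - 5) / (4 - 0) = -7/6

-7/6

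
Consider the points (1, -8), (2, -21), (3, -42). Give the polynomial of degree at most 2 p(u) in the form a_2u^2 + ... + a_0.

p(u) = -4u^2 - u - 3

Build the Lagrange basis polynomials:
L_0(u) = (u - 2)(u - 3) / [2] = (1/2)u^2 - (5/2)u + 3
L_1(u) = (u - 1)(u - 3) / [-1] = -u^2 + 4u - 3
L_2(u) = (u - 1)(u - 2) / [2] = (1/2)u^2 - (3/2)u + 1
p(u) = (-8)·L_0 + (-21)·L_1 + (-42)·L_2
  (-8)·L_0(u) = -4u^2 + 20u - 24
  (-21)·L_1(u) = 21u^2 - 84u + 63
  (-42)·L_2(u) = -21u^2 + 63u - 42
Adding term by term: -4u^2 - u - 3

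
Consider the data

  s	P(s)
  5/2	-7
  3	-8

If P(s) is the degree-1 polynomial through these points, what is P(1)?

Evaluate each Lagrange basis at s = 1:
L_0(1) = (-2)/[(-1/2)] = 4
L_1(1) = (-3/2)/[(1/2)] = -3
Sum: (-7)·(4) + (-8)·(-3) = -4

-4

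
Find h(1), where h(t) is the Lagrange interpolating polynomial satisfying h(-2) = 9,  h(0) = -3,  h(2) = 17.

Evaluate each Lagrange basis at t = 1:
L_0(1) = (1)·(-1)/[(-2)·(-4)] = -1/8
L_1(1) = (3)·(-1)/[(2)·(-2)] = 3/4
L_2(1) = (3)·(1)/[(4)·(2)] = 3/8
Sum: 9·(-1/8) + (-3)·(3/4) + 17·(3/8) = 3

3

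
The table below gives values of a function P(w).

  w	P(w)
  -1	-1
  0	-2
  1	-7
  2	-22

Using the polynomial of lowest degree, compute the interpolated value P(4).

Evaluate each Lagrange basis at w = 4:
L_0(4) = (4)·(3)·(2)/[(-1)·(-2)·(-3)] = -4
L_1(4) = (5)·(3)·(2)/[(1)·(-1)·(-2)] = 15
L_2(4) = (5)·(4)·(2)/[(2)·(1)·(-1)] = -20
L_3(4) = (5)·(4)·(3)/[(3)·(2)·(1)] = 10
Sum: (-1)·(-4) + (-2)·(15) + (-7)·(-20) + (-22)·(10) = -106

-106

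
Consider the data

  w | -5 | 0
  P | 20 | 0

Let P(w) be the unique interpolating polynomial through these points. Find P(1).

Evaluate each Lagrange basis at w = 1:
L_0(1) = (1)/[(-5)] = -1/5
L_1(1) = (6)/[(5)] = 6/5
Sum: 20·(-1/5) + 0 = -4

-4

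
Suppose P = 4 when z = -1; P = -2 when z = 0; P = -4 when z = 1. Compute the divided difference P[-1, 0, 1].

P[-1,0] = (-2 - 4) / (0 - (-1)) = -6
P[0,1] = (-4 - (-2)) / (1 - 0) = -2
P[-1,0,1] = (-2 - (-6)) / (1 - (-1)) = 2

2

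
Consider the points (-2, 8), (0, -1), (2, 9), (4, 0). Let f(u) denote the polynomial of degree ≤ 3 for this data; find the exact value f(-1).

L_0(-1) = (-1)·(-3)·(-5)/[(-2)·(-4)·(-6)] = 5/16
L_1(-1) = (1)·(-3)·(-5)/[(2)·(-2)·(-4)] = 15/16
L_2(-1) = (1)·(-1)·(-5)/[(4)·(2)·(-2)] = -5/16
L_3(-1) = (1)·(-1)·(-3)/[(6)·(4)·(2)] = 1/16
Sum: 8·(5/16) + (-1)·(15/16) + 9·(-5/16) + 0 = -5/4

-5/4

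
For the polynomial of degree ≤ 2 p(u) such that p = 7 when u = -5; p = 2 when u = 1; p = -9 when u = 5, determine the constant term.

L_0(u) = (u - 1)(u - 5) / [60] = (1/60)u^2 - (1/10)u + 1/12
L_1(u) = (u + 5)(u - 5) / [-24] = -(1/24)u^2 + 25/24
L_2(u) = (u + 5)(u - 1) / [40] = (1/40)u^2 + (1/10)u - 1/8
p(u) = 7·L_0 + 2·L_1 + (-9)·L_2
Only the constant term is needed; take it from each L_i and combine:
7·(1/12) + 2·(25/24) + (-9)·(-1/8) = 91/24

91/24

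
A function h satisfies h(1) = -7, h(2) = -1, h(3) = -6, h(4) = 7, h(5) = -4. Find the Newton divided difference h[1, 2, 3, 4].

h[1,2] = (-1 - (-7)) / (2 - 1) = 6
h[2,3] = (-6 - (-1)) / (3 - 2) = -5
h[3,4] = (7 - (-6)) / (4 - 3) = 13
h[1,2,3] = (-5 - 6) / (3 - 1) = -11/2
h[2,3,4] = (13 - (-5)) / (4 - 2) = 9
h[1,2,3,4] = (9 - (-11/2)) / (4 - 1) = 29/6

29/6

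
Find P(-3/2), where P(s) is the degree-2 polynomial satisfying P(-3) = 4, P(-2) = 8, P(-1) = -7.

23/8

L_0(-3/2) = (1/2)·(-1/2)/[(-1)·(-2)] = -1/8
L_1(-3/2) = (3/2)·(-1/2)/[(1)·(-1)] = 3/4
L_2(-3/2) = (3/2)·(1/2)/[(2)·(1)] = 3/8
Sum: 4·(-1/8) + 8·(3/4) + (-7)·(3/8) = 23/8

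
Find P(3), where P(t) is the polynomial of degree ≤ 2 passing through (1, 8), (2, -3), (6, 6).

-87/10

Using Newton's divided-difference form:
P[1,2] = (-3 - 8) / (2 - 1) = -11
P[2,6] = (6 - (-3)) / (6 - 2) = 9/4
P[1,2,6] = (9/4 - (-11)) / (6 - 1) = 53/20
P(3) = 8 + (-11)·(2) + (53/20)·(2)·(1) = -87/10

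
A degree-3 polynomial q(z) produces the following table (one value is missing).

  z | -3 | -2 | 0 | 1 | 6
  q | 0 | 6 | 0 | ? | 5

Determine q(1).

The 4 known values determine q uniquely (degree ≤ 3).
L_0(1) = (3)·(1)·(-5)/[(-1)·(-3)·(-9)] = 5/9
L_1(1) = (4)·(1)·(-5)/[(1)·(-2)·(-8)] = -5/4
L_2(1) = (4)·(3)·(-5)/[(3)·(2)·(-6)] = 5/3
L_3(1) = (4)·(3)·(1)/[(9)·(8)·(6)] = 1/36
Sum: 0 + 6·(-5/4) + 0 + 5·(1/36) = -265/36

-265/36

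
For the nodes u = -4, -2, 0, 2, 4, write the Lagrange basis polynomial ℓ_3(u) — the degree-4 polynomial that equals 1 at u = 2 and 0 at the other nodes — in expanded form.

ℓ_3(u) = -(1/96)u^4 - (1/48)u^3 + (1/6)u^2 + (1/3)u

ℓ_3(u) = (u + 4)(u + 2)u(u - 4) / [(6)·(4)·(2)·(-2)]
       = (u^4 + 2u^3 - 16u^2 - 32u) / (-96)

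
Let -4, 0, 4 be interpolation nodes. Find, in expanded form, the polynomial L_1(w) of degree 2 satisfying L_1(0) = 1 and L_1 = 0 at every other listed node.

L_1(w) = (w + 4)(w - 4) / [(4)·(-4)]
       = (w^2 - 16) / (-16)

L_1(w) = -(1/16)w^2 + 1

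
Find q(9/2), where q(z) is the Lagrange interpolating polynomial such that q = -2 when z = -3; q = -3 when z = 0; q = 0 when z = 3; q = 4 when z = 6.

Evaluate each Lagrange basis at z = 9/2:
L_0(9/2) = (9/2)·(3/2)·(-3/2)/[(-3)·(-6)·(-9)] = 1/16
L_1(9/2) = (15/2)·(3/2)·(-3/2)/[(3)·(-3)·(-6)] = -5/16
L_2(9/2) = (15/2)·(9/2)·(-3/2)/[(6)·(3)·(-3)] = 15/16
L_3(9/2) = (15/2)·(9/2)·(3/2)/[(9)·(6)·(3)] = 5/16
Sum: (-2)·(1/16) + (-3)·(-5/16) + 0 + 4·(5/16) = 33/16

33/16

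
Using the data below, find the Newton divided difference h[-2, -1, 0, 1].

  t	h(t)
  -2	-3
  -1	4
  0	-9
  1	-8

h[-2,-1] = (4 - (-3)) / (-1 - (-2)) = 7
h[-1,0] = (-9 - 4) / (0 - (-1)) = -13
h[0,1] = (-8 - (-9)) / (1 - 0) = 1
h[-2,-1,0] = (-13 - 7) / (0 - (-2)) = -10
h[-1,0,1] = (1 - (-13)) / (1 - (-1)) = 7
h[-2,-1,0,1] = (7 - (-10)) / (1 - (-2)) = 17/3

17/3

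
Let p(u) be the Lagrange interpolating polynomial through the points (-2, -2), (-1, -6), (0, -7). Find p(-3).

Evaluate each Lagrange basis at u = -3:
L_0(-3) = (-2)·(-3)/[(-1)·(-2)] = 3
L_1(-3) = (-1)·(-3)/[(1)·(-1)] = -3
L_2(-3) = (-1)·(-2)/[(2)·(1)] = 1
Sum: (-2)·(3) + (-6)·(-3) + (-7)·(1) = 5

5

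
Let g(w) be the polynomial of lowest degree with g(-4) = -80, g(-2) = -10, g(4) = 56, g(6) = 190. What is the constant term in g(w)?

4

Build the Lagrange basis polynomials:
L_0(w) = (w + 2)(w - 4)(w - 6) / [-160] = -(1/160)w^3 + (1/20)w^2 - (1/40)w - 3/10
L_1(w) = (w + 4)(w - 4)(w - 6) / [96] = (1/96)w^3 - (1/16)w^2 - (1/6)w + 1
L_2(w) = (w + 4)(w + 2)(w - 6) / [-96] = -(1/96)w^3 + (7/24)w + 1/2
L_3(w) = (w + 4)(w + 2)(w - 4) / [160] = (1/160)w^3 + (1/80)w^2 - (1/10)w - 1/5
g(w) = (-80)·L_0 + (-10)·L_1 + 56·L_2 + 190·L_3
Only the constant term is needed; take it from each L_i and combine:
(-80)·(-3/10) + (-10)·(1) + 56·(1/2) + 190·(-1/5) = 4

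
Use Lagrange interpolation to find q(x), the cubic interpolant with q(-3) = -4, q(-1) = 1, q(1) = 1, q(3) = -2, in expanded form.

Build the Lagrange basis polynomials:
L_0(x) = (x + 1)(x - 1)(x - 3) / [-48] = -(1/48)x^3 + (1/16)x^2 + (1/48)x - 1/16
L_1(x) = (x + 3)(x - 1)(x - 3) / [16] = (1/16)x^3 - (1/16)x^2 - (9/16)x + 9/16
L_2(x) = (x + 3)(x + 1)(x - 3) / [-16] = -(1/16)x^3 - (1/16)x^2 + (9/16)x + 9/16
L_3(x) = (x + 3)(x + 1)(x - 1) / [48] = (1/48)x^3 + (1/16)x^2 - (1/48)x - 1/16
q(x) = (-4)·L_0 + 1·L_1 + 1·L_2 + (-2)·L_3
  (-4)·L_0(x) = (1/12)x^3 - (1/4)x^2 - (1/12)x + 1/4
  1·L_1(x) = (1/16)x^3 - (1/16)x^2 - (9/16)x + 9/16
  1·L_2(x) = -(1/16)x^3 - (1/16)x^2 + (9/16)x + 9/16
  (-2)·L_3(x) = -(1/24)x^3 - (1/8)x^2 + (1/24)x + 1/8
Adding term by term: (1/24)x^3 - (1/2)x^2 - (1/24)x + 3/2

q(x) = (1/24)x^3 - (1/2)x^2 - (1/24)x + 3/2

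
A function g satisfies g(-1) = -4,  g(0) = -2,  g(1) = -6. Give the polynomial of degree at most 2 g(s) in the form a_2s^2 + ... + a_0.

L_0(s) = s(s - 1) / [2] = (1/2)s^2 - (1/2)s
L_1(s) = (s + 1)(s - 1) / [-1] = -s^2 + 1
L_2(s) = (s + 1)s / [2] = (1/2)s^2 + (1/2)s
g(s) = (-4)·L_0 + (-2)·L_1 + (-6)·L_2
  (-4)·L_0(s) = -2s^2 + 2s
  (-2)·L_1(s) = 2s^2 - 2
  (-6)·L_2(s) = -3s^2 - 3s
Adding term by term: -3s^2 - s - 2

g(s) = -3s^2 - s - 2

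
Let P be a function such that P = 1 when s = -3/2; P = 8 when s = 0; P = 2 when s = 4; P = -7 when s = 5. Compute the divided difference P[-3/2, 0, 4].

-37/33

P[-3/2,0] = (8 - 1) / (0 - (-3/2)) = 14/3
P[0,4] = (2 - 8) / (4 - 0) = -3/2
P[-3/2,0,4] = (-3/2 - 14/3) / (4 - (-3/2)) = -37/33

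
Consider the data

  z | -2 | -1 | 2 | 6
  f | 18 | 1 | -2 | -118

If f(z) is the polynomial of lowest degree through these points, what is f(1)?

-3

Using Newton's divided-difference form:
f[-2,-1] = (1 - 18) / (-1 - (-2)) = -17
f[-1,2] = (-2 - 1) / (2 - (-1)) = -1
f[2,6] = (-118 - (-2)) / (6 - 2) = -29
f[-2,-1,2] = (-1 - (-17)) / (2 - (-2)) = 4
f[-1,2,6] = (-29 - (-1)) / (6 - (-1)) = -4
f[-2,-1,2,6] = (-4 - 4) / (6 - (-2)) = -1
f(1) = 18 + (-17)·(3) + 4·(3)·(2) + (-1)·(3)·(2)·(-1) = -3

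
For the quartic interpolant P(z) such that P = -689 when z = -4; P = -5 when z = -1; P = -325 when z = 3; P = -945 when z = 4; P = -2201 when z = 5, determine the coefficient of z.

L_0(z) = (z + 1)(z - 3)(z - 4)(z - 5) / [1512] = (1/1512)z^4 - (11/1512)z^3 + (5/216)z^2 - (13/1512)z - 5/126
L_1(z) = (z + 4)(z - 3)(z - 4)(z - 5) / [-360] = -(1/360)z^4 + (1/45)z^3 + (1/360)z^2 - (16/45)z + 2/3
L_2(z) = (z + 4)(z + 1)(z - 4)(z - 5) / [56] = (1/56)z^4 - (1/14)z^3 - (3/8)z^2 + (8/7)z + 10/7
L_3(z) = (z + 4)(z + 1)(z - 3)(z - 5) / [-40] = -(1/40)z^4 + (3/40)z^3 + (21/40)z^2 - (43/40)z - 3/2
L_4(z) = (z + 4)(z + 1)(z - 3)(z - 4) / [108] = (1/108)z^4 - (1/54)z^3 - (19/108)z^2 + (8/27)z + 4/9
P(z) = (-689)·L_0 + (-5)·L_1 + (-325)·L_2 + (-945)·L_3 + (-2201)·L_4
Only the coefficient of z is needed; take it from each L_i and combine:
(-689)·(-13/1512) + (-5)·(-16/45) + (-325)·(8/7) + (-945)·(-43/40) + (-2201)·(8/27) = 0

0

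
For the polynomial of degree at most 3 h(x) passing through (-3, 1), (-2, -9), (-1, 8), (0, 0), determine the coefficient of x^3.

-26/3

L_0(x) = (x + 2)(x + 1)x / [-6] = -(1/6)x^3 - (1/2)x^2 - (1/3)x
L_1(x) = (x + 3)(x + 1)x / [2] = (1/2)x^3 + 2x^2 + (3/2)x
L_2(x) = (x + 3)(x + 2)x / [-2] = -(1/2)x^3 - (5/2)x^2 - 3x
L_3(x) = (x + 3)(x + 2)(x + 1) / [6] = (1/6)x^3 + x^2 + (11/6)x + 1
h(x) = 1·L_0 + (-9)·L_1 + 8·L_2 + 0·L_3
Only the coefficient of x^3 is needed; take it from each L_i and combine:
1·(-1/6) + (-9)·(1/2) + 8·(-1/2) + 0·(1/6) = -26/3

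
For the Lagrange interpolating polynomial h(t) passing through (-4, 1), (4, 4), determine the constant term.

Build the Lagrange basis polynomials:
L_0(t) = (t - 4) / [-8] = -(1/8)t + 1/2
L_1(t) = (t + 4) / [8] = (1/8)t + 1/2
h(t) = 1·L_0 + 4·L_1
Only the constant term is needed; take it from each L_i and combine:
1·(1/2) + 4·(1/2) = 5/2

5/2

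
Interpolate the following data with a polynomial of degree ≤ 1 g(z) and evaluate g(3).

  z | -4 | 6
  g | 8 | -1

17/10

Evaluate each Lagrange basis at z = 3:
L_0(3) = (-3)/[(-10)] = 3/10
L_1(3) = (7)/[(10)] = 7/10
Sum: 8·(3/10) + (-1)·(7/10) = 17/10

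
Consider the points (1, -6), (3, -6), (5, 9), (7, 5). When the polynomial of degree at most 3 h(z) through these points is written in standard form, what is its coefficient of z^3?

-17/24

L_0(z) = (z - 3)(z - 5)(z - 7) / [-48] = -(1/48)z^3 + (5/16)z^2 - (71/48)z + 35/16
L_1(z) = (z - 1)(z - 5)(z - 7) / [16] = (1/16)z^3 - (13/16)z^2 + (47/16)z - 35/16
L_2(z) = (z - 1)(z - 3)(z - 7) / [-16] = -(1/16)z^3 + (11/16)z^2 - (31/16)z + 21/16
L_3(z) = (z - 1)(z - 3)(z - 5) / [48] = (1/48)z^3 - (3/16)z^2 + (23/48)z - 5/16
h(z) = (-6)·L_0 + (-6)·L_1 + 9·L_2 + 5·L_3
Only the coefficient of z^3 is needed; take it from each L_i and combine:
(-6)·(-1/48) + (-6)·(1/16) + 9·(-1/16) + 5·(1/48) = -17/24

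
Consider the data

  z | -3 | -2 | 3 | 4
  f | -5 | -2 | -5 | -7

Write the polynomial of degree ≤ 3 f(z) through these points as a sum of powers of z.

f(z) = (11/210)z^3 - (52/105)z^2 - (33/70)z - 19/35

L_0(z) = (z + 2)(z - 3)(z - 4) / [-42] = -(1/42)z^3 + (5/42)z^2 + (1/21)z - 4/7
L_1(z) = (z + 3)(z - 3)(z - 4) / [30] = (1/30)z^3 - (2/15)z^2 - (3/10)z + 6/5
L_2(z) = (z + 3)(z + 2)(z - 4) / [-30] = -(1/30)z^3 - (1/30)z^2 + (7/15)z + 4/5
L_3(z) = (z + 3)(z + 2)(z - 3) / [42] = (1/42)z^3 + (1/21)z^2 - (3/14)z - 3/7
f(z) = (-5)·L_0 + (-2)·L_1 + (-5)·L_2 + (-7)·L_3
  (-5)·L_0(z) = (5/42)z^3 - (25/42)z^2 - (5/21)z + 20/7
  (-2)·L_1(z) = -(1/15)z^3 + (4/15)z^2 + (3/5)z - 12/5
  (-5)·L_2(z) = (1/6)z^3 + (1/6)z^2 - (7/3)z - 4
  (-7)·L_3(z) = -(1/6)z^3 - (1/3)z^2 + (3/2)z + 3
Adding term by term: (11/210)z^3 - (52/105)z^2 - (33/70)z - 19/35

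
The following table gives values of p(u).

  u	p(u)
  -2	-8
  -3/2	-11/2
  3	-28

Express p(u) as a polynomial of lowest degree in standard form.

p(u) = -2u^2 - 2u - 4

Build the Lagrange basis polynomials:
L_0(u) = (u + 3/2)(u - 3) / [5/2] = (2/5)u^2 - (3/5)u - 9/5
L_1(u) = (u + 2)(u - 3) / [-9/4] = -(4/9)u^2 + (4/9)u + 8/3
L_2(u) = (u + 2)(u + 3/2) / [45/2] = (2/45)u^2 + (7/45)u + 2/15
p(u) = (-8)·L_0 + (-11/2)·L_1 + (-28)·L_2
  (-8)·L_0(u) = -(16/5)u^2 + (24/5)u + 72/5
  (-11/2)·L_1(u) = (22/9)u^2 - (22/9)u - 44/3
  (-28)·L_2(u) = -(56/45)u^2 - (196/45)u - 56/15
Adding term by term: -2u^2 - 2u - 4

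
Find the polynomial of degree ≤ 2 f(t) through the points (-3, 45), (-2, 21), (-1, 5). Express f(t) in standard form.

Build the Lagrange basis polynomials:
L_0(t) = (t + 2)(t + 1) / [2] = (1/2)t^2 + (3/2)t + 1
L_1(t) = (t + 3)(t + 1) / [-1] = -t^2 - 4t - 3
L_2(t) = (t + 3)(t + 2) / [2] = (1/2)t^2 + (5/2)t + 3
f(t) = 45·L_0 + 21·L_1 + 5·L_2
  45·L_0(t) = (45/2)t^2 + (135/2)t + 45
  21·L_1(t) = -21t^2 - 84t - 63
  5·L_2(t) = (5/2)t^2 + (25/2)t + 15
Adding term by term: 4t^2 - 4t - 3

f(t) = 4t^2 - 4t - 3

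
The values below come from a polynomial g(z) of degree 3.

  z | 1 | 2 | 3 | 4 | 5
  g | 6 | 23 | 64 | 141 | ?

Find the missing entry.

266

The 4 known values determine g uniquely (degree ≤ 3).
Evaluate each Lagrange basis at z = 5:
L_0(5) = (3)·(2)·(1)/[(-1)·(-2)·(-3)] = -1
L_1(5) = (4)·(2)·(1)/[(1)·(-1)·(-2)] = 4
L_2(5) = (4)·(3)·(1)/[(2)·(1)·(-1)] = -6
L_3(5) = (4)·(3)·(2)/[(3)·(2)·(1)] = 4
Sum: 6·(-1) + 23·(4) + 64·(-6) + 141·(4) = 266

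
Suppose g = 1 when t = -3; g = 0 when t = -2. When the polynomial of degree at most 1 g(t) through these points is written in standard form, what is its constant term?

-2

Build the Lagrange basis polynomials:
L_0(t) = (t + 2) / [-1] = -t - 2
L_1(t) = (t + 3) / [1] = t + 3
g(t) = 1·L_0 + 0·L_1
Only the constant term is needed; take it from each L_i and combine:
1·(-2) + 0·(3) = -2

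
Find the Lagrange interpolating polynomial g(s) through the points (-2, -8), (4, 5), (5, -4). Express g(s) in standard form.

Build the Lagrange basis polynomials:
L_0(s) = (s - 4)(s - 5) / [42] = (1/42)s^2 - (3/14)s + 10/21
L_1(s) = (s + 2)(s - 5) / [-6] = -(1/6)s^2 + (1/2)s + 5/3
L_2(s) = (s + 2)(s - 4) / [7] = (1/7)s^2 - (2/7)s - 8/7
g(s) = (-8)·L_0 + 5·L_1 + (-4)·L_2
  (-8)·L_0(s) = -(4/21)s^2 + (12/7)s - 80/21
  5·L_1(s) = -(5/6)s^2 + (5/2)s + 25/3
  (-4)·L_2(s) = -(4/7)s^2 + (8/7)s + 32/7
Adding term by term: -(67/42)s^2 + (75/14)s + 191/21

g(s) = -(67/42)s^2 + (75/14)s + 191/21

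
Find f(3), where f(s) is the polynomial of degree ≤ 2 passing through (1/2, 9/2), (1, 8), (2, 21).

Using Newton's divided-difference form:
f[1/2,1] = (8 - 9/2) / (1 - 1/2) = 7
f[1,2] = (21 - 8) / (2 - 1) = 13
f[1/2,1,2] = (13 - 7) / (2 - 1/2) = 4
f(3) = 9/2 + 7·(5/2) + 4·(5/2)·(2) = 42

42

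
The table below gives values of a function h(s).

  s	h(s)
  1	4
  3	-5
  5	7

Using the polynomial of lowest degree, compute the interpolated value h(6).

Evaluate each Lagrange basis at s = 6:
L_0(6) = (3)·(1)/[(-2)·(-4)] = 3/8
L_1(6) = (5)·(1)/[(2)·(-2)] = -5/4
L_2(6) = (5)·(3)/[(4)·(2)] = 15/8
Sum: 4·(3/8) + (-5)·(-5/4) + 7·(15/8) = 167/8

167/8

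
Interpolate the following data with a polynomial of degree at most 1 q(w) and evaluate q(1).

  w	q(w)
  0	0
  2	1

Evaluate each Lagrange basis at w = 1:
L_0(1) = (-1)/[(-2)] = 1/2
L_1(1) = (1)/[(2)] = 1/2
Sum: 0 + 1·(1/2) = 1/2

1/2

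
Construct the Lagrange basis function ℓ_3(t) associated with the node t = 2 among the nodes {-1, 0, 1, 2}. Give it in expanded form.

ℓ_3(t) = (t + 1)t(t - 1) / [(3)·(2)·(1)]
       = (t^3 - t) / (6)

ℓ_3(t) = (1/6)t^3 - (1/6)t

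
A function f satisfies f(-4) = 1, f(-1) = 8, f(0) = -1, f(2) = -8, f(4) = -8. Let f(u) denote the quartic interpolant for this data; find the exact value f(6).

-611/12

Using Newton's divided-difference form:
f[-4,-1] = (8 - 1) / (-1 - (-4)) = 7/3
f[-1,0] = (-1 - 8) / (0 - (-1)) = -9
f[0,2] = (-8 - (-1)) / (2 - 0) = -7/2
f[2,4] = (-8 - (-8)) / (4 - 2) = 0
f[-4,-1,0] = (-9 - 7/3) / (0 - (-4)) = -17/6
f[-1,0,2] = (-7/2 - (-9)) / (2 - (-1)) = 11/6
f[0,2,4] = (0 - (-7/2)) / (4 - 0) = 7/8
f[-4,-1,0,2] = (11/6 - (-17/6)) / (2 - (-4)) = 7/9
f[-1,0,2,4] = (7/8 - 11/6) / (4 - (-1)) = -23/120
f[-4,-1,0,2,4] = (-23/120 - 7/9) / (4 - (-4)) = -349/2880
f(6) = 1 + (7/3)·(10) + (-17/6)·(10)·(7) + (7/9)·(10)·(7)·(6) + (-349/2880)·(10)·(7)·(6)·(4) = -611/12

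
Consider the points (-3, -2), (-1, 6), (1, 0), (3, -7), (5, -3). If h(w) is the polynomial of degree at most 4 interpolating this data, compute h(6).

845/128

Using Newton's divided-difference form:
h[-3,-1] = (6 - (-2)) / (-1 - (-3)) = 4
h[-1,1] = (0 - 6) / (1 - (-1)) = -3
h[1,3] = (-7 - 0) / (3 - 1) = -7/2
h[3,5] = (-3 - (-7)) / (5 - 3) = 2
h[-3,-1,1] = (-3 - 4) / (1 - (-3)) = -7/4
h[-1,1,3] = (-7/2 - (-3)) / (3 - (-1)) = -1/8
h[1,3,5] = (2 - (-7/2)) / (5 - 1) = 11/8
h[-3,-1,1,3] = (-1/8 - (-7/4)) / (3 - (-3)) = 13/48
h[-1,1,3,5] = (11/8 - (-1/8)) / (5 - (-1)) = 1/4
h[-3,-1,1,3,5] = (1/4 - 13/48) / (5 - (-3)) = -1/384
h(6) = -2 + 4·(9) + (-7/4)·(9)·(7) + (13/48)·(9)·(7)·(5) + (-1/384)·(9)·(7)·(5)·(3) = 845/128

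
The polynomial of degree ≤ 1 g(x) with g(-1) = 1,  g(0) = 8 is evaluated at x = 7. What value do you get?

Evaluate each Lagrange basis at x = 7:
L_0(7) = (7)/[(-1)] = -7
L_1(7) = (8)/[(1)] = 8
Sum: 1·(-7) + 8·(8) = 57

57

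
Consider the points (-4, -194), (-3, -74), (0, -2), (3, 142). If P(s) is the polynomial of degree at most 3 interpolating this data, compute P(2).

46

Using Newton's divided-difference form:
P[-4,-3] = (-74 - (-194)) / (-3 - (-4)) = 120
P[-3,0] = (-2 - (-74)) / (0 - (-3)) = 24
P[0,3] = (142 - (-2)) / (3 - 0) = 48
P[-4,-3,0] = (24 - 120) / (0 - (-4)) = -24
P[-3,0,3] = (48 - 24) / (3 - (-3)) = 4
P[-4,-3,0,3] = (4 - (-24)) / (3 - (-4)) = 4
P(2) = -194 + 120·(6) + (-24)·(6)·(5) + 4·(6)·(5)·(2) = 46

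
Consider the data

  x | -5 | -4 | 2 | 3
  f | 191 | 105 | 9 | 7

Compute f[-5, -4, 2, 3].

f[-5,-4] = (105 - 191) / (-4 - (-5)) = -86
f[-4,2] = (9 - 105) / (2 - (-4)) = -16
f[2,3] = (7 - 9) / (3 - 2) = -2
f[-5,-4,2] = (-16 - (-86)) / (2 - (-5)) = 10
f[-4,2,3] = (-2 - (-16)) / (3 - (-4)) = 2
f[-5,-4,2,3] = (2 - 10) / (3 - (-5)) = -1

-1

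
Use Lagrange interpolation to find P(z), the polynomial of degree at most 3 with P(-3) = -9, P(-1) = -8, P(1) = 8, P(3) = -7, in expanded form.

Build the Lagrange basis polynomials:
L_0(z) = (z + 1)(z - 1)(z - 3) / [-48] = -(1/48)z^3 + (1/16)z^2 + (1/48)z - 1/16
L_1(z) = (z + 3)(z - 1)(z - 3) / [16] = (1/16)z^3 - (1/16)z^2 - (9/16)z + 9/16
L_2(z) = (z + 3)(z + 1)(z - 3) / [-16] = -(1/16)z^3 - (1/16)z^2 + (9/16)z + 9/16
L_3(z) = (z + 3)(z + 1)(z - 1) / [48] = (1/48)z^3 + (1/16)z^2 - (1/48)z - 1/16
P(z) = (-9)·L_0 + (-8)·L_1 + 8·L_2 + (-7)·L_3
  (-9)·L_0(z) = (3/16)z^3 - (9/16)z^2 - (3/16)z + 9/16
  (-8)·L_1(z) = -(1/2)z^3 + (1/2)z^2 + (9/2)z - 9/2
  8·L_2(z) = -(1/2)z^3 - (1/2)z^2 + (9/2)z + 9/2
  (-7)·L_3(z) = -(7/48)z^3 - (7/16)z^2 + (7/48)z + 7/16
Adding term by term: -(23/24)z^3 - z^2 + (215/24)z + 1

P(z) = -(23/24)z^3 - z^2 + (215/24)z + 1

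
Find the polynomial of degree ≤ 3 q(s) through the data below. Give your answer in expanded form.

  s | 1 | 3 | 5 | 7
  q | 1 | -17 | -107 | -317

q(s) = -s^3 + 4s - 2

Build the Lagrange basis polynomials:
L_0(s) = (s - 3)(s - 5)(s - 7) / [-48] = -(1/48)s^3 + (5/16)s^2 - (71/48)s + 35/16
L_1(s) = (s - 1)(s - 5)(s - 7) / [16] = (1/16)s^3 - (13/16)s^2 + (47/16)s - 35/16
L_2(s) = (s - 1)(s - 3)(s - 7) / [-16] = -(1/16)s^3 + (11/16)s^2 - (31/16)s + 21/16
L_3(s) = (s - 1)(s - 3)(s - 5) / [48] = (1/48)s^3 - (3/16)s^2 + (23/48)s - 5/16
q(s) = 1·L_0 + (-17)·L_1 + (-107)·L_2 + (-317)·L_3
  1·L_0(s) = -(1/48)s^3 + (5/16)s^2 - (71/48)s + 35/16
  (-17)·L_1(s) = -(17/16)s^3 + (221/16)s^2 - (799/16)s + 595/16
  (-107)·L_2(s) = (107/16)s^3 - (1177/16)s^2 + (3317/16)s - 2247/16
  (-317)·L_3(s) = -(317/48)s^3 + (951/16)s^2 - (7291/48)s + 1585/16
Adding term by term: -s^3 + 4s - 2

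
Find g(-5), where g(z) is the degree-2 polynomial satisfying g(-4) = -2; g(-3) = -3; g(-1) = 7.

Using Newton's divided-difference form:
g[-4,-3] = (-3 - (-2)) / (-3 - (-4)) = -1
g[-3,-1] = (7 - (-3)) / (-1 - (-3)) = 5
g[-4,-3,-1] = (5 - (-1)) / (-1 - (-4)) = 2
g(-5) = -2 + (-1)·(-1) + 2·(-1)·(-2) = 3

3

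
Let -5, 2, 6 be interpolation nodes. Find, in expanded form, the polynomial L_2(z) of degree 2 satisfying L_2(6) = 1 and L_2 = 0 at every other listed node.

L_2(z) = (1/44)z^2 + (3/44)z - 5/22

L_2(z) = (z + 5)(z - 2) / [(11)·(4)]
       = (z^2 + 3z - 10) / (44)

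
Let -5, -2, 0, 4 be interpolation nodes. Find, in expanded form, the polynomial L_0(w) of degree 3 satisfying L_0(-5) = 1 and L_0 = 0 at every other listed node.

L_0(w) = -(1/135)w^3 + (2/135)w^2 + (8/135)w

L_0(w) = (w + 2)w(w - 4) / [(-3)·(-5)·(-9)]
       = (w^3 - 2w^2 - 8w) / (-135)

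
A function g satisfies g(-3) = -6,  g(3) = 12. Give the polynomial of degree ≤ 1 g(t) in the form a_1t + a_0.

g(t) = 3t + 3

L_0(t) = (t - 3) / [-6] = -(1/6)t + 1/2
L_1(t) = (t + 3) / [6] = (1/6)t + 1/2
g(t) = (-6)·L_0 + 12·L_1
  (-6)·L_0(t) = t - 3
  12·L_1(t) = 2t + 6
Adding term by term: 3t + 3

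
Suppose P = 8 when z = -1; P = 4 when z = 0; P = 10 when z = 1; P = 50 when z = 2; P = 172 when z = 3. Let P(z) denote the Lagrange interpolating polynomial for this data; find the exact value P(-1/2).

85/16

Evaluate each Lagrange basis at z = -1/2:
L_0(-1/2) = (-1/2)·(-3/2)·(-5/2)·(-7/2)/[(-1)·(-2)·(-3)·(-4)] = 35/128
L_1(-1/2) = (1/2)·(-3/2)·(-5/2)·(-7/2)/[(1)·(-1)·(-2)·(-3)] = 35/32
L_2(-1/2) = (1/2)·(-1/2)·(-5/2)·(-7/2)/[(2)·(1)·(-1)·(-2)] = -35/64
L_3(-1/2) = (1/2)·(-1/2)·(-3/2)·(-7/2)/[(3)·(2)·(1)·(-1)] = 7/32
L_4(-1/2) = (1/2)·(-1/2)·(-3/2)·(-5/2)/[(4)·(3)·(2)·(1)] = -5/128
Sum: 8·(35/128) + 4·(35/32) + 10·(-35/64) + 50·(7/32) + 172·(-5/128) = 85/16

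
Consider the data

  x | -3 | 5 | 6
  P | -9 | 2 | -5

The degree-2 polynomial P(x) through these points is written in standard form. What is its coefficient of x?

233/72

Build the Lagrange basis polynomials:
L_0(x) = (x - 5)(x - 6) / [72] = (1/72)x^2 - (11/72)x + 5/12
L_1(x) = (x + 3)(x - 6) / [-8] = -(1/8)x^2 + (3/8)x + 9/4
L_2(x) = (x + 3)(x - 5) / [9] = (1/9)x^2 - (2/9)x - 5/3
P(x) = (-9)·L_0 + 2·L_1 + (-5)·L_2
Only the coefficient of x is needed; take it from each L_i and combine:
(-9)·(-11/72) + 2·(3/8) + (-5)·(-2/9) = 233/72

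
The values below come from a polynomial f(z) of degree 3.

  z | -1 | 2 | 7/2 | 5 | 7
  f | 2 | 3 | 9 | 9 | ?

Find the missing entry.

The 4 known values determine f uniquely (degree ≤ 3).
Evaluate each Lagrange basis at z = 7:
L_0(7) = (5)·(7/2)·(2)/[(-3)·(-9/2)·(-6)] = -35/81
L_1(7) = (8)·(7/2)·(2)/[(3)·(-3/2)·(-3)] = 112/27
L_2(7) = (8)·(5)·(2)/[(9/2)·(3/2)·(-3/2)] = -640/81
L_3(7) = (8)·(5)·(7/2)/[(6)·(3)·(3/2)] = 140/27
Sum: 2·(-35/81) + 3·(112/27) + 9·(-640/81) + 9·(140/27) = -1042/81

-1042/81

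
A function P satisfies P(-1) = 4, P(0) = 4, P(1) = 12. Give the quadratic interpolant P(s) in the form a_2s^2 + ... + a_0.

P(s) = 4s^2 + 4s + 4

Newton's divided differences:
P[-1,0] = (4 - 4) / (0 - (-1)) = 0
P[0,1] = (12 - 4) / (1 - 0) = 8
P[-1,0,1] = (8 - 0) / (1 - (-1)) = 4
P(s) = 4 + 4·(s + 1)s
Expanding: P(s) = 4s^2 + 4s + 4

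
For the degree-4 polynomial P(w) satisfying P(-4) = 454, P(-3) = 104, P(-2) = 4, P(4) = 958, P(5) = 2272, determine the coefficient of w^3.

L_0(w) = (w + 3)(w + 2)(w - 4)(w - 5) / [144] = (1/144)w^4 - (1/36)w^3 - (19/144)w^2 + (23/72)w + 5/6
L_1(w) = (w + 4)(w + 2)(w - 4)(w - 5) / [-56] = -(1/56)w^4 + (3/56)w^3 + (13/28)w^2 - (6/7)w - 20/7
L_2(w) = (w + 4)(w + 3)(w - 4)(w - 5) / [84] = (1/84)w^4 - (1/42)w^3 - (31/84)w^2 + (8/21)w + 20/7
L_3(w) = (w + 4)(w + 3)(w + 2)(w - 5) / [-336] = -(1/336)w^4 - (1/84)w^3 + (19/336)w^2 + (53/168)w + 5/14
L_4(w) = (w + 4)(w + 3)(w + 2)(w - 4) / [504] = (1/504)w^4 + (5/504)w^3 - (5/252)w^2 - (10/63)w - 4/21
P(w) = 454·L_0 + 104·L_1 + 4·L_2 + 958·L_3 + 2272·L_4
Only the coefficient of w^3 is needed; take it from each L_i and combine:
454·(-1/36) + 104·(3/56) + 4·(-1/42) + 958·(-1/84) + 2272·(5/504) = 4

4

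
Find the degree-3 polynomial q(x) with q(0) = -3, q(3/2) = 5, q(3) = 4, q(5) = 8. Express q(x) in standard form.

Newton's divided differences:
q[0,3/2] = (5 - (-3)) / (3/2 - 0) = 16/3
q[3/2,3] = (4 - 5) / (3 - 3/2) = -2/3
q[3,5] = (8 - 4) / (5 - 3) = 2
q[0,3/2,3] = (-2/3 - 16/3) / (3 - 0) = -2
q[3/2,3,5] = (2 - (-2/3)) / (5 - 3/2) = 16/21
q[0,3/2,3,5] = (16/21 - (-2)) / (5 - 0) = 58/105
q(x) = -3 + (16/3)·x + (-2)·x(x - 3/2) + (58/105)·x(x - 3/2)(x - 3)
Expanding: q(x) = (58/105)x^3 - (157/35)x^2 + (1136/105)x - 3

q(x) = (58/105)x^3 - (157/35)x^2 + (1136/105)x - 3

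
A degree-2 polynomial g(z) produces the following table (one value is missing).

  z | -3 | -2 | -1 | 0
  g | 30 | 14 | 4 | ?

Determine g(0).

0

The 3 known values determine g uniquely (degree ≤ 2).
L_0(0) = (2)·(1)/[(-1)·(-2)] = 1
L_1(0) = (3)·(1)/[(1)·(-1)] = -3
L_2(0) = (3)·(2)/[(2)·(1)] = 3
Sum: 30·(1) + 14·(-3) + 4·(3) = 0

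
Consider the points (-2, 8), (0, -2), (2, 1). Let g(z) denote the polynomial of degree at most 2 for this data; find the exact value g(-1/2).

-23/32

Evaluate each Lagrange basis at z = -1/2:
L_0(-1/2) = (-1/2)·(-5/2)/[(-2)·(-4)] = 5/32
L_1(-1/2) = (3/2)·(-5/2)/[(2)·(-2)] = 15/16
L_2(-1/2) = (3/2)·(-1/2)/[(4)·(2)] = -3/32
Sum: 8·(5/32) + (-2)·(15/16) + 1·(-3/32) = -23/32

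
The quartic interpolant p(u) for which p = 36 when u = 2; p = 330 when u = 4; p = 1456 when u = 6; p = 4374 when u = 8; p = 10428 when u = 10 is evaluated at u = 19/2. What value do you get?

136521/16

Using Newton's divided-difference form:
p[2,4] = (330 - 36) / (4 - 2) = 147
p[4,6] = (1456 - 330) / (6 - 4) = 563
p[6,8] = (4374 - 1456) / (8 - 6) = 1459
p[8,10] = (10428 - 4374) / (10 - 8) = 3027
p[2,4,6] = (563 - 147) / (6 - 2) = 104
p[4,6,8] = (1459 - 563) / (8 - 4) = 224
p[6,8,10] = (3027 - 1459) / (10 - 6) = 392
p[2,4,6,8] = (224 - 104) / (8 - 2) = 20
p[4,6,8,10] = (392 - 224) / (10 - 4) = 28
p[2,4,6,8,10] = (28 - 20) / (10 - 2) = 1
p(19/2) = 36 + 147·(15/2) + 104·(15/2)·(11/2) + 20·(15/2)·(11/2)·(7/2) + 1·(15/2)·(11/2)·(7/2)·(3/2) = 136521/16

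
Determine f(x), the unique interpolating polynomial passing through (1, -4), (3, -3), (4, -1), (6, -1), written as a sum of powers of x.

L_0(x) = (x - 3)(x - 4)(x - 6) / [-30] = -(1/30)x^3 + (13/30)x^2 - (9/5)x + 12/5
L_1(x) = (x - 1)(x - 4)(x - 6) / [6] = (1/6)x^3 - (11/6)x^2 + (17/3)x - 4
L_2(x) = (x - 1)(x - 3)(x - 6) / [-6] = -(1/6)x^3 + (5/3)x^2 - (9/2)x + 3
L_3(x) = (x - 1)(x - 3)(x - 4) / [30] = (1/30)x^3 - (4/15)x^2 + (19/30)x - 2/5
f(x) = (-4)·L_0 + (-3)·L_1 + (-1)·L_2 + (-1)·L_3
  (-4)·L_0(x) = (2/15)x^3 - (26/15)x^2 + (36/5)x - 48/5
  (-3)·L_1(x) = -(1/2)x^3 + (11/2)x^2 - 17x + 12
  (-1)·L_2(x) = (1/6)x^3 - (5/3)x^2 + (9/2)x - 3
  (-1)·L_3(x) = -(1/30)x^3 + (4/15)x^2 - (19/30)x + 2/5
Adding term by term: -(7/30)x^3 + (71/30)x^2 - (89/15)x - 1/5

f(x) = -(7/30)x^3 + (71/30)x^2 - (89/15)x - 1/5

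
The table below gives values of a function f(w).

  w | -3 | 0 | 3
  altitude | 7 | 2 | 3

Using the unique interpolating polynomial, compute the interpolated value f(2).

2

Using Newton's divided-difference form:
f[-3,0] = (2 - 7) / (0 - (-3)) = -5/3
f[0,3] = (3 - 2) / (3 - 0) = 1/3
f[-3,0,3] = (1/3 - (-5/3)) / (3 - (-3)) = 1/3
f(2) = 7 + (-5/3)·(5) + (1/3)·(5)·(2) = 2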